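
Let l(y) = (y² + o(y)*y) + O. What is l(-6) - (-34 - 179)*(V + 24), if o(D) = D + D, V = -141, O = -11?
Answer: -24824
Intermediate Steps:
o(D) = 2*D
l(y) = -11 + 3*y² (l(y) = (y² + (2*y)*y) - 11 = (y² + 2*y²) - 11 = 3*y² - 11 = -11 + 3*y²)
l(-6) - (-34 - 179)*(V + 24) = (-11 + 3*(-6)²) - (-34 - 179)*(-141 + 24) = (-11 + 3*36) - (-213)*(-117) = (-11 + 108) - 1*24921 = 97 - 24921 = -24824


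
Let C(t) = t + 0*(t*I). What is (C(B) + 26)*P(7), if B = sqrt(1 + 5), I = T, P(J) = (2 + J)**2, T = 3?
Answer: 2106 + 81*sqrt(6) ≈ 2304.4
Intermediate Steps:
I = 3
B = sqrt(6) ≈ 2.4495
C(t) = t (C(t) = t + 0*(t*3) = t + 0*(3*t) = t + 0 = t)
(C(B) + 26)*P(7) = (sqrt(6) + 26)*(2 + 7)**2 = (26 + sqrt(6))*9**2 = (26 + sqrt(6))*81 = 2106 + 81*sqrt(6)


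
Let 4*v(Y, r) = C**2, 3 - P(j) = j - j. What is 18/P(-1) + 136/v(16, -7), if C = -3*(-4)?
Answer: 88/9 ≈ 9.7778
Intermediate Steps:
P(j) = 3 (P(j) = 3 - (j - j) = 3 - 1*0 = 3 + 0 = 3)
C = 12
v(Y, r) = 36 (v(Y, r) = (1/4)*12**2 = (1/4)*144 = 36)
18/P(-1) + 136/v(16, -7) = 18/3 + 136/36 = 18*(1/3) + 136*(1/36) = 6 + 34/9 = 88/9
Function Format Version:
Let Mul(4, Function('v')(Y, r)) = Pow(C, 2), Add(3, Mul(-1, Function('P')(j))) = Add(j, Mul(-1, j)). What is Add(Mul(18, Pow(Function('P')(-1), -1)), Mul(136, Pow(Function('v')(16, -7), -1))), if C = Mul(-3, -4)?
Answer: Rational(88, 9) ≈ 9.7778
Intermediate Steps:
Function('P')(j) = 3 (Function('P')(j) = Add(3, Mul(-1, Add(j, Mul(-1, j)))) = Add(3, Mul(-1, 0)) = Add(3, 0) = 3)
C = 12
Function('v')(Y, r) = 36 (Function('v')(Y, r) = Mul(Rational(1, 4), Pow(12, 2)) = Mul(Rational(1, 4), 144) = 36)
Add(Mul(18, Pow(Function('P')(-1), -1)), Mul(136, Pow(Function('v')(16, -7), -1))) = Add(Mul(18, Pow(3, -1)), Mul(136, Pow(36, -1))) = Add(Mul(18, Rational(1, 3)), Mul(136, Rational(1, 36))) = Add(6, Rational(34, 9)) = Rational(88, 9)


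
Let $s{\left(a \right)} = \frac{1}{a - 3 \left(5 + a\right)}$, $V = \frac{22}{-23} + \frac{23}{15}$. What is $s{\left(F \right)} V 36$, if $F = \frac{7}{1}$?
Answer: $- \frac{2388}{3335} \approx -0.71604$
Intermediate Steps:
$V = \frac{199}{345}$ ($V = 22 \left(- \frac{1}{23}\right) + 23 \cdot \frac{1}{15} = - \frac{22}{23} + \frac{23}{15} = \frac{199}{345} \approx 0.57681$)
$F = 7$ ($F = 7 \cdot 1 = 7$)
$s{\left(a \right)} = \frac{1}{-15 - 2 a}$ ($s{\left(a \right)} = \frac{1}{a - \left(15 + 3 a\right)} = \frac{1}{-15 - 2 a}$)
$s{\left(F \right)} V 36 = - \frac{1}{15 + 2 \cdot 7} \cdot \frac{199}{345} \cdot 36 = - \frac{1}{15 + 14} \cdot \frac{199}{345} \cdot 36 = - \frac{1}{29} \cdot \frac{199}{345} \cdot 36 = \left(-1\right) \frac{1}{29} \cdot \frac{199}{345} \cdot 36 = \left(- \frac{1}{29}\right) \frac{199}{345} \cdot 36 = \left(- \frac{199}{10005}\right) 36 = - \frac{2388}{3335}$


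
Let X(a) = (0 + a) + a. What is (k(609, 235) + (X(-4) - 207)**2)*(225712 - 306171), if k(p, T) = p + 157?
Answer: -3780848869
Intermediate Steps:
X(a) = 2*a (X(a) = a + a = 2*a)
k(p, T) = 157 + p
(k(609, 235) + (X(-4) - 207)**2)*(225712 - 306171) = ((157 + 609) + (2*(-4) - 207)**2)*(225712 - 306171) = (766 + (-8 - 207)**2)*(-80459) = (766 + (-215)**2)*(-80459) = (766 + 46225)*(-80459) = 46991*(-80459) = -3780848869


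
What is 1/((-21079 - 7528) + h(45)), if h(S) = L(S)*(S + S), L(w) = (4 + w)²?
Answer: 1/187483 ≈ 5.3338e-6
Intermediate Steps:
h(S) = 2*S*(4 + S)² (h(S) = (4 + S)²*(S + S) = (4 + S)²*(2*S) = 2*S*(4 + S)²)
1/((-21079 - 7528) + h(45)) = 1/((-21079 - 7528) + 2*45*(4 + 45)²) = 1/(-28607 + 2*45*49²) = 1/(-28607 + 2*45*2401) = 1/(-28607 + 216090) = 1/187483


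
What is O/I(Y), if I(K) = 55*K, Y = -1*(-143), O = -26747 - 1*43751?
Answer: -70498/7865 ≈ -8.9635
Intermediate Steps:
O = -70498 (O = -26747 - 43751 = -70498)
Y = 143
O/I(Y) = -70498/(55*143) = -70498/7865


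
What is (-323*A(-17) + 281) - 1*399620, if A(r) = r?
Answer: -393848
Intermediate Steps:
(-323*A(-17) + 281) - 1*399620 = (-323*(-17) + 281) - 1*399620 = (5491 + 281) - 399620 = 5772 - 399620 = -393848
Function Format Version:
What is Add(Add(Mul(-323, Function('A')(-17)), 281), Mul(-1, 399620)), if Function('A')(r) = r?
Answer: -393848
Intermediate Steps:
Add(Add(Mul(-323, Function('A')(-17)), 281), Mul(-1, 399620)) = Add(Add(Mul(-323, -17), 281), Mul(-1, 399620)) = Add(Add(5491, 281), -399620) = Add(5772, -399620) = -393848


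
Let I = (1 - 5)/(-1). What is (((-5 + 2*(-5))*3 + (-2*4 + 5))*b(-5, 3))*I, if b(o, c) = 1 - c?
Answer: 384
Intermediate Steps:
I = 4 (I = -4*(-1) = 4)
(((-5 + 2*(-5))*3 + (-2*4 + 5))*b(-5, 3))*I = (((-5 + 2*(-5))*3 + (-2*4 + 5))*(1 - 1*3))*4 = (((-5 - 10)*3 + (-8 + 5))*(1 - 3))*4 = ((-15*3 - 3)*(-2))*4 = ((-45 - 3)*(-2))*4 = -48*(-2)*4 = 96*4 = 384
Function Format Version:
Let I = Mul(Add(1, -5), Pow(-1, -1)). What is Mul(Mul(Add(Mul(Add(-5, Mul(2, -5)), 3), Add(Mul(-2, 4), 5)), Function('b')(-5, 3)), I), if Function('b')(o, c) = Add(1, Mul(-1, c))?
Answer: 384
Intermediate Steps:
I = 4 (I = Mul(-4, -1) = 4)
Mul(Mul(Add(Mul(Add(-5, Mul(2, -5)), 3), Add(Mul(-2, 4), 5)), Function('b')(-5, 3)), I) = Mul(Mul(Add(Mul(Add(-5, Mul(2, -5)), 3), Add(Mul(-2, 4), 5)), Add(1, Mul(-1, 3))), 4) = Mul(Mul(Add(Mul(Add(-5, -10), 3), Add(-8, 5)), Add(1, -3)), 4) = Mul(Mul(Add(Mul(-15, 3), -3), -2), 4) = Mul(Mul(Add(-45, -3), -2), 4) = Mul(Mul(-48, -2), 4) = Mul(96, 4) = 384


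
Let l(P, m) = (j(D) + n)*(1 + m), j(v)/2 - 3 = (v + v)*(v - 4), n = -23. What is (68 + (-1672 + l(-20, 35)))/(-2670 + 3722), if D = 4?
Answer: -554/263 ≈ -2.1065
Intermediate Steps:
j(v) = 6 + 4*v*(-4 + v) (j(v) = 6 + 2*((v + v)*(v - 4)) = 6 + 2*((2*v)*(-4 + v)) = 6 + 2*(2*v*(-4 + v)) = 6 + 4*v*(-4 + v))
l(P, m) = -17 - 17*m (l(P, m) = ((6 - 16*4 + 4*4**2) - 23)*(1 + m) = ((6 - 64 + 4*16) - 23)*(1 + m) = ((6 - 64 + 64) - 23)*(1 + m) = (6 - 23)*(1 + m) = -17*(1 + m) = -17 - 17*m)
(68 + (-1672 + l(-20, 35)))/(-2670 + 3722) = (68 + (-1672 + (-17 - 17*35)))/(-2670 + 3722) = (68 + (-1672 + (-17 - 595)))/1052 = (68 + (-1672 - 612))*(1/1052) = (68 - 2284)*(1/1052) = -2216*1/1052 = -554/263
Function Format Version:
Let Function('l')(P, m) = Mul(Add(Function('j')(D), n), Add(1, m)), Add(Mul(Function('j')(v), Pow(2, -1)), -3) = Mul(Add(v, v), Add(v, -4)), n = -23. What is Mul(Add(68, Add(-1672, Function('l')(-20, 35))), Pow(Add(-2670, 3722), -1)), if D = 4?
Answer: Rational(-554, 263) ≈ -2.1065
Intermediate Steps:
Function('j')(v) = Add(6, Mul(4, v, Add(-4, v))) (Function('j')(v) = Add(6, Mul(2, Mul(Add(v, v), Add(v, -4)))) = Add(6, Mul(2, Mul(Mul(2, v), Add(-4, v)))) = Add(6, Mul(2, Mul(2, v, Add(-4, v)))) = Add(6, Mul(4, v, Add(-4, v))))
Function('l')(P, m) = Add(-17, Mul(-17, m)) (Function('l')(P, m) = Mul(Add(Add(6, Mul(-16, 4), Mul(4, Pow(4, 2))), -23), Add(1, m)) = Mul(Add(Add(6, -64, Mul(4, 16)), -23), Add(1, m)) = Mul(Add(Add(6, -64, 64), -23), Add(1, m)) = Mul(Add(6, -23), Add(1, m)) = Mul(-17, Add(1, m)) = Add(-17, Mul(-17, m)))
Mul(Add(68, Add(-1672, Function('l')(-20, 35))), Pow(Add(-2670, 3722), -1)) = Mul(Add(68, Add(-1672, Add(-17, Mul(-17, 35)))), Pow(Add(-2670, 3722), -1)) = Mul(Add(68, Add(-1672, Add(-17, -595))), Pow(1052, -1)) = Mul(Add(68, Add(-1672, -612)), Rational(1, 1052)) = Mul(Add(68, -2284), Rational(1, 1052)) = Mul(-2216, Rational(1, 1052)) = Rational(-554, 263)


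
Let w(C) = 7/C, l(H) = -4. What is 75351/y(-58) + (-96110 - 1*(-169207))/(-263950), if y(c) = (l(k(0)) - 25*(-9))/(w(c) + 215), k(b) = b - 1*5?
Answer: 61968594874751/845827775 ≈ 73264.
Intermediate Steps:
k(b) = -5 + b (k(b) = b - 5 = -5 + b)
y(c) = 221/(215 + 7/c) (y(c) = (-4 - 25*(-9))/(7/c + 215) = (-4 + 225)/(215 + 7/c) = 221/(215 + 7/c))
75351/y(-58) + (-96110 - 1*(-169207))/(-263950) = 75351/((221*(-58)/(7 + 215*(-58)))) + (-96110 - 1*(-169207))/(-263950) = 75351/((221*(-58)/(7 - 12470))) + (-96110 + 169207)*(-1/263950) = 75351/((221*(-58)/(-12463))) + 73097*(-1/263950) = 75351/((221*(-58)*(-1/12463))) - 73097/263950 = 75351/(12818/12463) - 73097/263950 = 75351*(12463/12818) - 73097/263950 = 939099513/12818 - 73097/263950 = 61968594874751/845827775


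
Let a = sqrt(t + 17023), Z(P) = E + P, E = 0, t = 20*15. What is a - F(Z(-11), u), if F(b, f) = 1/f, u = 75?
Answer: -1/75 + sqrt(17323) ≈ 131.60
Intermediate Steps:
t = 300
Z(P) = P (Z(P) = 0 + P = P)
a = sqrt(17323) (a = sqrt(300 + 17023) = sqrt(17323) ≈ 131.62)
a - F(Z(-11), u) = sqrt(17323) - 1/75 = -1/75 + sqrt(17323)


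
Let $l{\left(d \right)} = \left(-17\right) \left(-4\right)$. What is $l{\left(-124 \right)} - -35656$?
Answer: $35724$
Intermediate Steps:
$l{\left(d \right)} = 68$
$l{\left(-124 \right)} - -35656 = 68 - -35656 = 68 + 35656 = 35724$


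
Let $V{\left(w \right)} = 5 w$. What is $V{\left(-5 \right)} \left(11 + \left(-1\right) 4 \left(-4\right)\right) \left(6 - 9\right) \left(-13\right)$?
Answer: $-26325$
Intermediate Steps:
$V{\left(-5 \right)} \left(11 + \left(-1\right) 4 \left(-4\right)\right) \left(6 - 9\right) \left(-13\right) = 5 \left(-5\right) \left(11 + \left(-1\right) 4 \left(-4\right)\right) \left(6 - 9\right) \left(-13\right) = - 25 \left(11 - -16\right) \left(-3\right) \left(-13\right) = - 25 \left(11 + 16\right) \left(-3\right) \left(-13\right) = - 25 \cdot 27 \left(-3\right) \left(-13\right) = \left(-25\right) \left(-81\right) \left(-13\right) = 2025 \left(-13\right) = -26325$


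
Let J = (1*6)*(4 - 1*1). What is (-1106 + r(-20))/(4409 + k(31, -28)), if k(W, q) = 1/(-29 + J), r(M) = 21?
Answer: -11935/48498 ≈ -0.24609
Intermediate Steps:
J = 18 (J = 6*(4 - 1) = 6*3 = 18)
k(W, q) = -1/11 (k(W, q) = 1/(-29 + 18) = 1/(-11) = -1/11)
(-1106 + r(-20))/(4409 + k(31, -28)) = (-1106 + 21)/(4409 - 1/11) = -1085/48498/11 = -1085*11/48498 = -11935/48498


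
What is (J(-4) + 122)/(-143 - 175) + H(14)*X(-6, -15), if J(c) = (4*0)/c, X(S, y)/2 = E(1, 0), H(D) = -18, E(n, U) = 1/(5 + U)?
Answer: -6029/795 ≈ -7.5836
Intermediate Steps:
X(S, y) = ⅖ (X(S, y) = 2/(5 + 0) = 2/5 = 2*(⅕) = ⅖)
J(c) = 0 (J(c) = 0/c = 0)
(J(-4) + 122)/(-143 - 175) + H(14)*X(-6, -15) = (0 + 122)/(-143 - 175) - 18*⅖ = 122/(-318) - 36/5 = 122*(-1/318) - 36/5 = -61/159 - 36/5 = -6029/795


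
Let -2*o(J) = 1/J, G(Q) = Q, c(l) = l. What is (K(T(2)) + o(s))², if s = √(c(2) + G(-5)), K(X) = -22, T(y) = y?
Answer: (132 - I*√3)²/36 ≈ 483.92 - 12.702*I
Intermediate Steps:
s = I*√3 (s = √(2 - 5) = √(-3) = I*√3 ≈ 1.732*I)
o(J) = -1/(2*J)
(K(T(2)) + o(s))² = (-22 - (-I*√3/3)/2)² = (-22 - (-1)*I*√3/6)² = (-22 + I*√3/6)²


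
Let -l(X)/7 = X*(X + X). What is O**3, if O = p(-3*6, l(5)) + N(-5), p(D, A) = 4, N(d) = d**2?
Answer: 24389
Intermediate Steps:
l(X) = -14*X**2 (l(X) = -7*X*(X + X) = -7*X*2*X = -14*X**2)
O = 29 (O = 4 + (-5)**2 = 4 + 25 = 29)
O**3 = 29**3 = 24389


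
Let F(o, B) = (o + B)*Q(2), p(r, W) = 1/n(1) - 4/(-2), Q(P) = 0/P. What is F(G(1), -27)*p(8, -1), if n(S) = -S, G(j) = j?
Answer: 0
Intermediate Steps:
Q(P) = 0
p(r, W) = 1 (p(r, W) = 1/(-1*1) - 4/(-2) = 1/(-1) - 4*(-½) = 1*(-1) + 2 = -1 + 2 = 1)
F(o, B) = 0 (F(o, B) = (o + B)*0 = (B + o)*0 = 0)
F(G(1), -27)*p(8, -1) = 0*1 = 0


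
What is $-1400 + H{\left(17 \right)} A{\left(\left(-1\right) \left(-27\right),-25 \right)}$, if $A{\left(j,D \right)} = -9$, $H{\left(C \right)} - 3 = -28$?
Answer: $-1175$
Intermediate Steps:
$H{\left(C \right)} = -25$ ($H{\left(C \right)} = 3 - 28 = -25$)
$-1400 + H{\left(17 \right)} A{\left(\left(-1\right) \left(-27\right),-25 \right)} = -1400 - -225 = -1400 + 225 = -1175$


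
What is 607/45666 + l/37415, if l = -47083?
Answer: -2127381373/1708593390 ≈ -1.2451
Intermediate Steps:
607/45666 + l/37415 = 607/45666 - 47083/37415 = -2127381373/1708593390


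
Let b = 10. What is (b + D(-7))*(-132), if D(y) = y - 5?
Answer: 264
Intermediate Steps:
D(y) = -5 + y
(b + D(-7))*(-132) = (10 + (-5 - 7))*(-132) = (10 - 12)*(-132) = -2*(-132) = 264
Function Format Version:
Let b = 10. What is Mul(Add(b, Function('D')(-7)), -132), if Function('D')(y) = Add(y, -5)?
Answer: 264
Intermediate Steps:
Function('D')(y) = Add(-5, y)
Mul(Add(b, Function('D')(-7)), -132) = Mul(Add(10, Add(-5, -7)), -132) = Mul(Add(10, -12), -132) = Mul(-2, -132) = 264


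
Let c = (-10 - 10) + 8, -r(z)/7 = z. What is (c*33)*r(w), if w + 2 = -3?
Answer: -13860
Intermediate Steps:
w = -5 (w = -2 - 3 = -5)
r(z) = -7*z
c = -12 (c = -20 + 8 = -12)
(c*33)*r(w) = (-12*33)*(-7*(-5)) = -396*35 = -13860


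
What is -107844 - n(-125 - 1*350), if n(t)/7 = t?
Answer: -104519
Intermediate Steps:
n(t) = 7*t
-107844 - n(-125 - 1*350) = -107844 - 7*(-125 - 1*350) = -107844 - 7*(-125 - 350) = -107844 - 7*(-475) = -107844 - 1*(-3325) = -107844 + 3325 = -104519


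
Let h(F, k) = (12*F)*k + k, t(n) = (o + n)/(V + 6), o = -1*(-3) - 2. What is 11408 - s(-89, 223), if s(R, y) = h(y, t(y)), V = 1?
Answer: -74256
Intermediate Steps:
o = 1 (o = 3 - 2 = 1)
t(n) = ⅐ + n/7 (t(n) = (1 + n)/(1 + 6) = (1 + n)/7 = (1 + n)*(⅐) = ⅐ + n/7)
h(F, k) = k + 12*F*k (h(F, k) = 12*F*k + k = k + 12*F*k)
s(R, y) = (1 + 12*y)*(⅐ + y/7) (s(R, y) = (⅐ + y/7)*(1 + 12*y) = (1 + 12*y)*(⅐ + y/7))
11408 - s(-89, 223) = 11408 - (1 + 223)*(1 + 12*223)/7 = 11408 - 224*(1 + 2676)/7 = 11408 - 224*2677/7 = 11408 - 1*85664 = 11408 - 85664 = -74256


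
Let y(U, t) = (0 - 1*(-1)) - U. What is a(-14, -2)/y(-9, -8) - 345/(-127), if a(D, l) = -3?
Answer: 3069/1270 ≈ 2.4165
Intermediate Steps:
y(U, t) = 1 - U (y(U, t) = (0 + 1) - U = 1 - U)
a(-14, -2)/y(-9, -8) - 345/(-127) = -3/(1 - 1*(-9)) - 345/(-127) = -3/(1 + 9) - 345*(-1/127) = -3/10 + 345/127 = 3069/1270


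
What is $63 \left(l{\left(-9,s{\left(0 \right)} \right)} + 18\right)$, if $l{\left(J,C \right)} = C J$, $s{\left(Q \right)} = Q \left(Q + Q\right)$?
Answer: $1134$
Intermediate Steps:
$s{\left(Q \right)} = 2 Q^{2}$ ($s{\left(Q \right)} = Q 2 Q = 2 Q^{2}$)
$63 \left(l{\left(-9,s{\left(0 \right)} \right)} + 18\right) = 63 \left(2 \cdot 0^{2} \left(-9\right) + 18\right) = 63 \left(2 \cdot 0 \left(-9\right) + 18\right) = 63 \left(0 \left(-9\right) + 18\right) = 63 \left(0 + 18\right) = 63 \cdot 18 = 1134$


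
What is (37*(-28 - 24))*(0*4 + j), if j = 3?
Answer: -5772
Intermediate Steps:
(37*(-28 - 24))*(0*4 + j) = (37*(-28 - 24))*(0*4 + 3) = (37*(-52))*(0 + 3) = -1924*3 = -5772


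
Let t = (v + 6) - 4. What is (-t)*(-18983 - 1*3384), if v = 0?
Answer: 44734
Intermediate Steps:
t = 2 (t = (0 + 6) - 4 = 6 - 4 = 2)
(-t)*(-18983 - 1*3384) = (-1*2)*(-18983 - 1*3384) = -2*(-18983 - 3384) = -2*(-22367) = 44734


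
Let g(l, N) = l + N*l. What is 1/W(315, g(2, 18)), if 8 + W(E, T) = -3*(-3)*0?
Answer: -⅛ ≈ -0.12500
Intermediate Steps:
W(E, T) = -8 (W(E, T) = -8 - 3*(-3)*0 = -8 + 9*0 = -8 + 0 = -8)
1/W(315, g(2, 18)) = 1/(-8) = -⅛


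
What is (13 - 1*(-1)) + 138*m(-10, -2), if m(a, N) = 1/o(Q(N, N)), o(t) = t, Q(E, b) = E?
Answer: -55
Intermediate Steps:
m(a, N) = 1/N
(13 - 1*(-1)) + 138*m(-10, -2) = (13 - 1*(-1)) + 138/(-2) = (13 + 1) + 138*(-1/2) = 14 - 69 = -55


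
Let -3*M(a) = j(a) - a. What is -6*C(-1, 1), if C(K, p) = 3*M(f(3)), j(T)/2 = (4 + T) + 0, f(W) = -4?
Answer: 24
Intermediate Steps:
j(T) = 8 + 2*T (j(T) = 2*((4 + T) + 0) = 2*(4 + T) = 8 + 2*T)
M(a) = -8/3 - a/3 (M(a) = -((8 + 2*a) - a)/3 = -(8 + a)/3 = -8/3 - a/3)
C(K, p) = -4 (C(K, p) = 3*(-8/3 - ⅓*(-4)) = 3*(-8/3 + 4/3) = 3*(-4/3) = -4)
-6*C(-1, 1) = -6*(-4) = 24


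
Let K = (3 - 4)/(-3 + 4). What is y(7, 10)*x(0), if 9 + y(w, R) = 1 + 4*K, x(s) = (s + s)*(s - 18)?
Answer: 0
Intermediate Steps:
K = -1 (K = -1/1 = -1*1 = -1)
x(s) = 2*s*(-18 + s) (x(s) = (2*s)*(-18 + s) = 2*s*(-18 + s))
y(w, R) = -12 (y(w, R) = -9 + (1 + 4*(-1)) = -9 + (1 - 4) = -9 - 3 = -12)
y(7, 10)*x(0) = -24*0*(-18 + 0) = -24*0*(-18) = -12*0 = 0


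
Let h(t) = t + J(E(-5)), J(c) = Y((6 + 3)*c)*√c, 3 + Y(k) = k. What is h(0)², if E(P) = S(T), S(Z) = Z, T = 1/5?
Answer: 36/125 ≈ 0.28800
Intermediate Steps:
T = ⅕ ≈ 0.20000
E(P) = ⅕
Y(k) = -3 + k
J(c) = √c*(-3 + 9*c) (J(c) = (-3 + (6 + 3)*c)*√c = (-3 + 9*c)*√c = √c*(-3 + 9*c))
h(t) = t - 6*√5/25 (h(t) = t + √(⅕)*(-3 + 9*(⅕)) = t + (√5/5)*(-3 + 9/5) = t + (√5/5)*(-6/5) = t - 6*√5/25)
h(0)² = (0 - 6*√5/25)² = (-6*√5/25)² = 36/125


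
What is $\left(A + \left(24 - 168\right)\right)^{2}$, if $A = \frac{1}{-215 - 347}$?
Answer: $\frac{6549503041}{315844} \approx 20737.0$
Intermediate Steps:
$A = - \frac{1}{562}$ ($A = \frac{1}{-562} = - \frac{1}{562} \approx -0.0017794$)
$\left(A + \left(24 - 168\right)\right)^{2} = \left(- \frac{1}{562} + \left(24 - 168\right)\right)^{2} = \left(- \frac{1}{562} - 144\right)^{2} = \left(- \frac{80929}{562}\right)^{2} = \frac{6549503041}{315844}$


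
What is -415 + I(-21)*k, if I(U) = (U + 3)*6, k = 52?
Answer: -6031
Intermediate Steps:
I(U) = 18 + 6*U (I(U) = (3 + U)*6 = 18 + 6*U)
-415 + I(-21)*k = -415 + (18 + 6*(-21))*52 = -415 + (18 - 126)*52 = -415 - 108*52 = -415 - 5616 = -6031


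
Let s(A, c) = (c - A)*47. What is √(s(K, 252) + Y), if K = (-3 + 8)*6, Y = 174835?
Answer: 7*√3781 ≈ 430.43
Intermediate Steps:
K = 30 (K = 5*6 = 30)
s(A, c) = -47*A + 47*c
√(s(K, 252) + Y) = √((-47*30 + 47*252) + 174835) = √((-1410 + 11844) + 174835) = √(10434 + 174835) = √185269 = 7*√3781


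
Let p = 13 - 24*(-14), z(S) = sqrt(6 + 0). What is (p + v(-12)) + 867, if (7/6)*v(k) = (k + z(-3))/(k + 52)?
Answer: 42551/35 + 3*sqrt(6)/140 ≈ 1215.8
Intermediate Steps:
z(S) = sqrt(6)
p = 349 (p = 13 + 336 = 349)
v(k) = 6*(k + sqrt(6))/(7*(52 + k)) (v(k) = 6*((k + sqrt(6))/(k + 52))/7 = 6*((k + sqrt(6))/(52 + k))/7 = 6*(k + sqrt(6))/(7*(52 + k)))
(p + v(-12)) + 867 = (349 + 6*(-12 + sqrt(6))/(7*(52 - 12))) + 867 = (349 + (6/7)*(-12 + sqrt(6))/40) + 867 = (349 + (6/7)*(1/40)*(-12 + sqrt(6))) + 867 = (349 + (-9/35 + 3*sqrt(6)/140)) + 867 = (12206/35 + 3*sqrt(6)/140) + 867 = 42551/35 + 3*sqrt(6)/140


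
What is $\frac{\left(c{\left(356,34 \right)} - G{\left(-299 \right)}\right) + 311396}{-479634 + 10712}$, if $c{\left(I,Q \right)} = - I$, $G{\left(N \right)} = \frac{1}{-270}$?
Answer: $- \frac{83980801}{126608940} \approx -0.66331$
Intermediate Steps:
$G{\left(N \right)} = - \frac{1}{270}$
$\frac{\left(c{\left(356,34 \right)} - G{\left(-299 \right)}\right) + 311396}{-479634 + 10712} = \frac{\left(\left(-1\right) 356 - - \frac{1}{270}\right) + 311396}{-479634 + 10712} = \frac{\left(-356 + \frac{1}{270}\right) + 311396}{-468922} = \left(- \frac{96119}{270} + 311396\right) \left(- \frac{1}{468922}\right) = \frac{83980801}{270} \left(- \frac{1}{468922}\right) = - \frac{83980801}{126608940}$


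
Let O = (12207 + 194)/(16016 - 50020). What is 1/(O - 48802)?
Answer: -34004/1659475609 ≈ -2.0491e-5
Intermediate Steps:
O = -12401/34004 (O = 12401/(-34004) = 12401*(-1/34004) = -12401/34004 ≈ -0.36469)
1/(O - 48802) = 1/(-12401/34004 - 48802) = 1/(-1659475609/34004) = -34004/1659475609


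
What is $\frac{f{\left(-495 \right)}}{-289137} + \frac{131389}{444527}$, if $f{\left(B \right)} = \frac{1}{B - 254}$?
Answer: $\frac{28454076992984}{96268373196051} \approx 0.29557$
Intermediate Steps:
$f{\left(B \right)} = \frac{1}{-254 + B}$
$\frac{f{\left(-495 \right)}}{-289137} + \frac{131389}{444527} = \frac{1}{\left(-254 - 495\right) \left(-289137\right)} + \frac{131389}{444527} = \frac{1}{-749} \left(- \frac{1}{289137}\right) + 131389 \cdot \frac{1}{444527} = \left(- \frac{1}{749}\right) \left(- \frac{1}{289137}\right) + \frac{131389}{444527} = \frac{1}{216563613} + \frac{131389}{444527} = \frac{28454076992984}{96268373196051}$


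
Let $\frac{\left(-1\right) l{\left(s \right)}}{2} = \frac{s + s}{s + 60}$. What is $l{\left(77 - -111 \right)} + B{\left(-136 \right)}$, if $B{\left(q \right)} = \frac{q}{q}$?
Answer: $- \frac{63}{31} \approx -2.0323$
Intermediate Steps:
$B{\left(q \right)} = 1$
$l{\left(s \right)} = - \frac{4 s}{60 + s}$ ($l{\left(s \right)} = - 2 \frac{s + s}{s + 60} = - 2 \frac{2 s}{60 + s} = - \frac{4 s}{60 + s}$)
$l{\left(77 - -111 \right)} + B{\left(-136 \right)} = - \frac{4 \left(77 - -111\right)}{60 + \left(77 - -111\right)} + 1 = - \frac{4 \left(77 + 111\right)}{60 + \left(77 + 111\right)} + 1 = \left(-4\right) 188 \frac{1}{60 + 188} + 1 = \left(-4\right) 188 \cdot \frac{1}{248} + 1 = - \frac{94}{31} + 1 = - \frac{63}{31}$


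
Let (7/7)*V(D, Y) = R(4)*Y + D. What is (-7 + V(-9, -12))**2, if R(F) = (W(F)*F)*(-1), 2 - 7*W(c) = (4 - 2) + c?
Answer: 92416/49 ≈ 1886.0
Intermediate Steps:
W(c) = -c/7 (W(c) = 2/7 - ((4 - 2) + c)/7 = 2/7 - (2 + c)/7 = 2/7 + (-2/7 - c/7) = -c/7)
R(F) = F**2/7 (R(F) = ((-F/7)*F)*(-1) = -F**2/7*(-1) = F**2/7)
V(D, Y) = D + 16*Y/7 (V(D, Y) = ((1/7)*4**2)*Y + D = ((1/7)*16)*Y + D = 16*Y/7 + D = D + 16*Y/7)
(-7 + V(-9, -12))**2 = (-7 + (-9 + (16/7)*(-12)))**2 = (-7 + (-9 - 192/7))**2 = (-7 - 255/7)**2 = (-304/7)**2 = 92416/49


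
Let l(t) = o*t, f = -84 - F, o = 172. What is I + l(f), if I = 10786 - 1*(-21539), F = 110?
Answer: -1043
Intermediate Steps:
f = -194 (f = -84 - 1*110 = -84 - 110 = -194)
l(t) = 172*t
I = 32325 (I = 10786 + 21539 = 32325)
I + l(f) = 32325 + 172*(-194) = 32325 - 33368 = -1043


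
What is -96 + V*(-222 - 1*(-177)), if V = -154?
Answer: 6834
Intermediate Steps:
-96 + V*(-222 - 1*(-177)) = -96 - 154*(-222 - 1*(-177)) = -96 - 154*(-222 + 177) = -96 - 154*(-45) = -96 + 6930 = 6834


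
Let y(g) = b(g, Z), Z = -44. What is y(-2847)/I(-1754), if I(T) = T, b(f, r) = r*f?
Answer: -62634/877 ≈ -71.418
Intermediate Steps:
b(f, r) = f*r
y(g) = -44*g (y(g) = g*(-44) = -44*g)
y(-2847)/I(-1754) = -44*(-2847)/(-1754) = 125268*(-1/1754) = -62634/877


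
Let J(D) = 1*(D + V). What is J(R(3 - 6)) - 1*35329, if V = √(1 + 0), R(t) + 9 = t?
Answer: -35340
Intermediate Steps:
R(t) = -9 + t
V = 1 (V = √1 = 1)
J(D) = 1 + D (J(D) = 1*(D + 1) = 1*(1 + D) = 1 + D)
J(R(3 - 6)) - 1*35329 = (1 + (-9 + (3 - 6))) - 1*35329 = (1 + (-9 - 3)) - 35329 = (1 - 12) - 35329 = -11 - 35329 = -35340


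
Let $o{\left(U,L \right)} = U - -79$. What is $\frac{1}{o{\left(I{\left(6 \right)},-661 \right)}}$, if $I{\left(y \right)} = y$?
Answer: $\frac{1}{85} \approx 0.011765$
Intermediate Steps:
$o{\left(U,L \right)} = 79 + U$ ($o{\left(U,L \right)} = U + 79 = 79 + U$)
$\frac{1}{o{\left(I{\left(6 \right)},-661 \right)}} = \frac{1}{79 + 6} = \frac{1}{85}$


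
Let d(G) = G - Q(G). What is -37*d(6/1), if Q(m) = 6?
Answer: 0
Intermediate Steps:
d(G) = -6 + G (d(G) = G - 1*6 = G - 6 = -6 + G)
-37*d(6/1) = -37*(-6 + 6/1) = -37*(-6 + 6*1) = -37*(-6 + 6) = -37*0 = 0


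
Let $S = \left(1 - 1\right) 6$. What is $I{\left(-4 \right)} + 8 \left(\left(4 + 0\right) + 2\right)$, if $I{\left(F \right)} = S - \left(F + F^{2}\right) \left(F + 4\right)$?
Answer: $48$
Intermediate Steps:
$S = 0$ ($S = 0 \cdot 6 = 0$)
$I{\left(F \right)} = - \left(4 + F\right) \left(F + F^{2}\right)$ ($I{\left(F \right)} = 0 - \left(F + F^{2}\right) \left(F + 4\right) = 0 - \left(F + F^{2}\right) \left(4 + F\right) = 0 - \left(4 + F\right) \left(F + F^{2}\right) = - \left(4 + F\right) \left(F + F^{2}\right)$)
$I{\left(-4 \right)} + 8 \left(\left(4 + 0\right) + 2\right) = - 4 \left(-4 - \left(-4\right)^{2} - -20\right) + 8 \left(\left(4 + 0\right) + 2\right) = - 4 \left(-4 - 16 + 20\right) + 8 \left(4 + 2\right) = - 4 \left(-4 - 16 + 20\right) + 8 \cdot 6 = \left(-4\right) 0 + 48 = 0 + 48 = 48$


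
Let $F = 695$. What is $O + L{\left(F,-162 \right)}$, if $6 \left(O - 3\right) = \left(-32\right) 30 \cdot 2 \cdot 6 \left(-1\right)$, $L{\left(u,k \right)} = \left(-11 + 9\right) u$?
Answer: $533$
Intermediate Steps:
$L{\left(u,k \right)} = - 2 u$
$O = 1923$ ($O = 3 + \frac{\left(-32\right) 30 \cdot 2 \cdot 6 \left(-1\right)}{6} = 3 + \frac{\left(-960\right) 12 \left(-1\right)}{6} = 3 + \frac{\left(-960\right) \left(-12\right)}{6} = 3 + \frac{1}{6} \cdot 11520 = 3 + 1920 = 1923$)
$O + L{\left(F,-162 \right)} = 1923 - 1390 = 533$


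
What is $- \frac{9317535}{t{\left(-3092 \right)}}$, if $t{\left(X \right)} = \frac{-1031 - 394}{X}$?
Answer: $- \frac{1920654548}{95} \approx -2.0217 \cdot 10^{7}$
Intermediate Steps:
$t{\left(X \right)} = - \frac{1425}{X}$ ($t{\left(X \right)} = \frac{-1031 - 394}{X} = - \frac{1425}{X}$)
$- \frac{9317535}{t{\left(-3092 \right)}} = - \frac{9317535}{\left(-1425\right) \frac{1}{-3092}} = - \frac{9317535}{\left(-1425\right) \left(- \frac{1}{3092}\right)} = - \frac{9317535}{\frac{1425}{3092}} = \left(-9317535\right) \frac{3092}{1425} = - \frac{1920654548}{95}$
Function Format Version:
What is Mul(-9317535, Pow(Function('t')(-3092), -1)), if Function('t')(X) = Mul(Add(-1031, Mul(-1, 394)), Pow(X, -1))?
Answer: Rational(-1920654548, 95) ≈ -2.0217e+7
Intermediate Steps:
Function('t')(X) = Mul(-1425, Pow(X, -1)) (Function('t')(X) = Mul(Add(-1031, -394), Pow(X, -1)) = Mul(-1425, Pow(X, -1)))
Mul(-9317535, Pow(Function('t')(-3092), -1)) = Mul(-9317535, Pow(Mul(-1425, Pow(-3092, -1)), -1)) = Mul(-9317535, Pow(Mul(-1425, Rational(-1, 3092)), -1)) = Mul(-9317535, Pow(Rational(1425, 3092), -1)) = Mul(-9317535, Rational(3092, 1425)) = Rational(-1920654548, 95)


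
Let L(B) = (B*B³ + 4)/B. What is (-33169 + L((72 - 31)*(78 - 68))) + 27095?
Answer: 14127559832/205 ≈ 6.8915e+7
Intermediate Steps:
L(B) = (4 + B⁴)/B (L(B) = (B⁴ + 4)/B = (4 + B⁴)/B)
(-33169 + L((72 - 31)*(78 - 68))) + 27095 = (-33169 + (4 + ((72 - 31)*(78 - 68))⁴)/(((72 - 31)*(78 - 68)))) + 27095 = (-33169 + (4 + (41*10)⁴)/((41*10))) + 27095 = (-33169 + (4 + 410⁴)/410) + 27095 = (-33169 + (4 + 28257610000)/410) + 27095 = (-33169 + (1/410)*28257610004) + 27095 = (-33169 + 14128805002/205) + 27095 = 14122005357/205 + 27095 = 14127559832/205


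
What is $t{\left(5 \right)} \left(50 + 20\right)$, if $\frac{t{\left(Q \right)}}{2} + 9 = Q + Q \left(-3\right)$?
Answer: $-2660$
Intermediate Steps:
$t{\left(Q \right)} = -18 - 4 Q$ ($t{\left(Q \right)} = -18 + 2 \left(Q + Q \left(-3\right)\right) = -18 + 2 \left(Q - 3 Q\right) = -18 + 2 \left(- 2 Q\right) = -18 - 4 Q$)
$t{\left(5 \right)} \left(50 + 20\right) = \left(-18 - 20\right) \left(50 + 20\right) = \left(-18 - 20\right) 70 = \left(-38\right) 70 = -2660$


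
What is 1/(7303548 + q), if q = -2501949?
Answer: 1/4801599 ≈ 2.0826e-7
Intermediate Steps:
1/(7303548 + q) = 1/(7303548 - 2501949) = 1/4801599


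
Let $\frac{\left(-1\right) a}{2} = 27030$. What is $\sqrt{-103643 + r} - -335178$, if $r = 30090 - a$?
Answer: $335178 + i \sqrt{19493} \approx 3.3518 \cdot 10^{5} + 139.62 i$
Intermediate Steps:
$a = -54060$ ($a = \left(-2\right) 27030 = -54060$)
$r = 84150$ ($r = 30090 - -54060 = 30090 + 54060 = 84150$)
$\sqrt{-103643 + r} - -335178 = \sqrt{-103643 + 84150} - -335178 = \sqrt{-19493} + 335178 = i \sqrt{19493} + 335178 = 335178 + i \sqrt{19493}$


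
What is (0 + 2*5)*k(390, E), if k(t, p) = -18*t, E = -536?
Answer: -70200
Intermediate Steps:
(0 + 2*5)*k(390, E) = (0 + 2*5)*(-18*390) = (0 + 10)*(-7020) = 10*(-7020) = -70200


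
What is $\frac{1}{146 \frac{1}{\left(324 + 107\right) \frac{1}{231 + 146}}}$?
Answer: $\frac{431}{55042} \approx 0.0078304$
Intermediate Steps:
$\frac{1}{146 \frac{1}{\left(324 + 107\right) \frac{1}{231 + 146}}} = \frac{1}{146 \frac{1}{431 \cdot \frac{1}{377}}} = \frac{1}{146 \frac{1}{\frac{431}{377}}} = \frac{1}{146 \cdot \frac{377}{431}} = \frac{1}{\frac{55042}{431}} = \frac{431}{55042}$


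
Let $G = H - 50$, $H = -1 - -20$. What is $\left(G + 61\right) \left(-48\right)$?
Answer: $-1440$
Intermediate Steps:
$H = 19$ ($H = -1 + 20 = 19$)
$G = -31$ ($G = 19 - 50 = -31$)
$\left(G + 61\right) \left(-48\right) = \left(-31 + 61\right) \left(-48\right) = 30 \left(-48\right) = -1440$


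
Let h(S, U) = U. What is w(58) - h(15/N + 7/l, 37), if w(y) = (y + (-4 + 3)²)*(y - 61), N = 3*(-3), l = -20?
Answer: -214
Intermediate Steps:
N = -9
w(y) = (1 + y)*(-61 + y) (w(y) = (y + (-1)²)*(-61 + y) = (y + 1)*(-61 + y) = (1 + y)*(-61 + y))
w(58) - h(15/N + 7/l, 37) = (-61 + 58² - 60*58) - 1*37 = (-61 + 3364 - 3480) - 37 = -177 - 37 = -214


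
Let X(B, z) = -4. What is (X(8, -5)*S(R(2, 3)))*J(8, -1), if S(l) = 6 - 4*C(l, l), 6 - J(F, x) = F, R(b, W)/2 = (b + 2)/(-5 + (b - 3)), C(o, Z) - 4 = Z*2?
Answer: 16/3 ≈ 5.3333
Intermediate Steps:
C(o, Z) = 4 + 2*Z (C(o, Z) = 4 + Z*2 = 4 + 2*Z)
R(b, W) = 2*(2 + b)/(-8 + b) (R(b, W) = 2*((b + 2)/(-5 + (b - 3))) = 2*((2 + b)/(-5 + (-3 + b))) = 2*((2 + b)/(-8 + b)) = 2*(2 + b)/(-8 + b))
J(F, x) = 6 - F
S(l) = -10 - 8*l (S(l) = 6 - 4*(4 + 2*l) = 6 + (-16 - 8*l) = -10 - 8*l)
(X(8, -5)*S(R(2, 3)))*J(8, -1) = (-4*(-10 - 16*(2 + 2)/(-8 + 2)))*(6 - 1*8) = (-4*(-10 - 16*4/(-6)))*(6 - 8) = -4*(-10 - 16*(-1)*4/6)*(-2) = -4*(-10 - 8*(-4/3))*(-2) = -4*(-10 + 32/3)*(-2) = -4*⅔*(-2) = -8/3*(-2) = 16/3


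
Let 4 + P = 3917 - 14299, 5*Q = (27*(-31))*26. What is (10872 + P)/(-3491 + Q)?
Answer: -2430/39217 ≈ -0.061963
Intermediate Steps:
Q = -21762/5 (Q = ((27*(-31))*26)/5 = (-837*26)/5 = (1/5)*(-21762) = -21762/5 ≈ -4352.4)
P = -10386 (P = -4 + (3917 - 14299) = -4 - 10382 = -10386)
(10872 + P)/(-3491 + Q) = (10872 - 10386)/(-3491 - 21762/5) = 486/(-39217/5) = 486*(-5/39217) = -2430/39217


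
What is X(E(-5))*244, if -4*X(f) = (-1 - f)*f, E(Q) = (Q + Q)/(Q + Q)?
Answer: 122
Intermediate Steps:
E(Q) = 1 (E(Q) = (2*Q)/((2*Q)) = (2*Q)*(1/(2*Q)) = 1)
X(f) = -f*(-1 - f)/4 (X(f) = -(-1 - f)*f/4 = -f*(-1 - f)/4)
X(E(-5))*244 = ((1/4)*1*(1 + 1))*244 = ((1/4)*1*2)*244 = (1/2)*244 = 122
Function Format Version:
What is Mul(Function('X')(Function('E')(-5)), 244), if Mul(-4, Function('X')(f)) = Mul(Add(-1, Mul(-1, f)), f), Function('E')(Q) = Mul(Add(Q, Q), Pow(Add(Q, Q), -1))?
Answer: 122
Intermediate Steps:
Function('E')(Q) = 1 (Function('E')(Q) = Mul(Mul(2, Q), Pow(Mul(2, Q), -1)) = Mul(Mul(2, Q), Mul(Rational(1, 2), Pow(Q, -1))) = 1)
Function('X')(f) = Mul(Rational(-1, 4), f, Add(-1, Mul(-1, f))) (Function('X')(f) = Mul(Rational(-1, 4), Mul(Add(-1, Mul(-1, f)), f)) = Mul(Rational(-1, 4), Mul(f, Add(-1, Mul(-1, f)))) = Mul(Rational(-1, 4), f, Add(-1, Mul(-1, f))))
Mul(Function('X')(Function('E')(-5)), 244) = Mul(Mul(Rational(1, 4), 1, Add(1, 1)), 244) = Mul(Mul(Rational(1, 4), 1, 2), 244) = Mul(Rational(1, 2), 244) = 122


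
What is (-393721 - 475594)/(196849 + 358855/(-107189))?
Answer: -93181005535/21099688606 ≈ -4.4162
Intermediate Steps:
(-393721 - 475594)/(196849 + 358855/(-107189)) = -869315/(196849 + 358855*(-1/107189)) = -869315/(196849 - 358855/107189) = -869315/21099688606/107189 = -869315*107189/21099688606 = -93181005535/21099688606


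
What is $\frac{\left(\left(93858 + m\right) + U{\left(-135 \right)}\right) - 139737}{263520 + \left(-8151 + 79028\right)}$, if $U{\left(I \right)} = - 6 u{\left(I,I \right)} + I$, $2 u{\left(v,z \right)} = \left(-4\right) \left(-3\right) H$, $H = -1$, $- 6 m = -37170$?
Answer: $- \frac{39783}{334397} \approx -0.11897$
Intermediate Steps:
$m = 6195$ ($m = \left(- \frac{1}{6}\right) \left(-37170\right) = 6195$)
$u{\left(v,z \right)} = -6$ ($u{\left(v,z \right)} = \frac{\left(-4\right) \left(-3\right) \left(-1\right)}{2} = \frac{12 \left(-1\right)}{2} = \frac{1}{2} \left(-12\right) = -6$)
$U{\left(I \right)} = 36 + I$ ($U{\left(I \right)} = \left(-6\right) \left(-6\right) + I = 36 + I$)
$\frac{\left(\left(93858 + m\right) + U{\left(-135 \right)}\right) - 139737}{263520 + \left(-8151 + 79028\right)} = \frac{\left(\left(93858 + 6195\right) + \left(36 - 135\right)\right) - 139737}{263520 + \left(-8151 + 79028\right)} = \frac{\left(100053 - 99\right) - 139737}{263520 + 70877} = \frac{99954 - 139737}{334397} = \left(-39783\right) \frac{1}{334397} = - \frac{39783}{334397}$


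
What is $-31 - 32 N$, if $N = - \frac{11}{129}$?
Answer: $- \frac{3647}{129} \approx -28.271$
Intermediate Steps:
$N = - \frac{11}{129}$ ($N = \left(-11\right) \frac{1}{129} = - \frac{11}{129} \approx -0.085271$)
$-31 - 32 N = -31 - - \frac{352}{129} = -31 + \frac{352}{129} = - \frac{3647}{129}$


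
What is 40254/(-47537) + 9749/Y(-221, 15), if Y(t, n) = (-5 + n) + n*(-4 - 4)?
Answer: -467866153/5229070 ≈ -89.474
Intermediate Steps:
Y(t, n) = -5 - 7*n (Y(t, n) = (-5 + n) + n*(-8) = (-5 + n) - 8*n = -5 - 7*n)
40254/(-47537) + 9749/Y(-221, 15) = 40254/(-47537) + 9749/(-5 - 7*15) = 40254*(-1/47537) + 9749/(-5 - 105) = -40254/47537 + 9749/(-110) = -40254/47537 + 9749*(-1/110) = -40254/47537 - 9749/110 = -467866153/5229070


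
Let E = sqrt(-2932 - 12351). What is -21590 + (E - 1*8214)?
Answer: -29804 + I*sqrt(15283) ≈ -29804.0 + 123.62*I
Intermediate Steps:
E = I*sqrt(15283) (E = sqrt(-15283) = I*sqrt(15283) ≈ 123.62*I)
-21590 + (E - 1*8214) = -21590 + (I*sqrt(15283) - 1*8214) = -21590 + (I*sqrt(15283) - 8214) = -21590 + (-8214 + I*sqrt(15283)) = -29804 + I*sqrt(15283)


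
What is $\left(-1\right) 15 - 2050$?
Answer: $-2065$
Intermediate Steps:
$\left(-1\right) 15 - 2050 = -15 - 2050 = -2065$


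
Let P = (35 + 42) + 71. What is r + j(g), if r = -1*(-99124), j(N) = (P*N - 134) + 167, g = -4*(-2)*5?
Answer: 105077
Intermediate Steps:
P = 148 (P = 77 + 71 = 148)
g = 40 (g = 8*5 = 40)
j(N) = 33 + 148*N (j(N) = (148*N - 134) + 167 = (-134 + 148*N) + 167 = 33 + 148*N)
r = 99124
r + j(g) = 99124 + (33 + 148*40) = 99124 + (33 + 5920) = 99124 + 5953 = 105077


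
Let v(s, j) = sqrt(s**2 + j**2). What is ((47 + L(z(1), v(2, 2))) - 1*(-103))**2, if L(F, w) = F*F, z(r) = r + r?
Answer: 23716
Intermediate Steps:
z(r) = 2*r
v(s, j) = sqrt(j**2 + s**2)
L(F, w) = F**2
((47 + L(z(1), v(2, 2))) - 1*(-103))**2 = ((47 + (2*1)**2) - 1*(-103))**2 = ((47 + 2**2) + 103)**2 = ((47 + 4) + 103)**2 = (51 + 103)**2 = 154**2 = 23716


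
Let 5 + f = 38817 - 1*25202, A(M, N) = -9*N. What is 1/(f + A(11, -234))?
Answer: 1/15716 ≈ 6.3629e-5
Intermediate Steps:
f = 13610 (f = -5 + (38817 - 1*25202) = -5 + (38817 - 25202) = -5 + 13615 = 13610)
1/(f + A(11, -234)) = 1/(13610 - 9*(-234)) = 1/(13610 + 2106) = 1/15716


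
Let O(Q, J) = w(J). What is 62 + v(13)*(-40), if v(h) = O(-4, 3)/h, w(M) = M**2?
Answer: 446/13 ≈ 34.308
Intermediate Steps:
O(Q, J) = J**2
v(h) = 9/h (v(h) = 3**2/h = 9/h)
62 + v(13)*(-40) = 62 + (9/13)*(-40) = 62 - 360/13 = 446/13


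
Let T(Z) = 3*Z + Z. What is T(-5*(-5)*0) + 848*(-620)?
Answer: -525760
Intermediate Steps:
T(Z) = 4*Z
T(-5*(-5)*0) + 848*(-620) = 4*(-5*(-5)*0) + 848*(-620) = 4*(25*0) - 525760 = 4*0 - 525760 = 0 - 525760 = -525760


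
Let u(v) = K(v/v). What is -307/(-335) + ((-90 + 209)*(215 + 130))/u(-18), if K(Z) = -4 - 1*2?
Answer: -4583861/670 ≈ -6841.6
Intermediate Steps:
K(Z) = -6 (K(Z) = -4 - 2 = -6)
u(v) = -6
-307/(-335) + ((-90 + 209)*(215 + 130))/u(-18) = -307/(-335) + ((-90 + 209)*(215 + 130))/(-6) = -307*(-1/335) + (119*345)*(-⅙) = 307/335 + 41055*(-⅙) = 307/335 - 13685/2 = -4583861/670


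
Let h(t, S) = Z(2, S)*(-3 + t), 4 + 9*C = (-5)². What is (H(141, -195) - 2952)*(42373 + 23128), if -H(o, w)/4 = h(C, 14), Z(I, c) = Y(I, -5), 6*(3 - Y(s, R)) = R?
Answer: -1734204476/9 ≈ -1.9269e+8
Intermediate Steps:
Y(s, R) = 3 - R/6
C = 7/3 (C = -4/9 + (⅑)*(-5)² = -4/9 + (⅑)*25 = -4/9 + 25/9 = 7/3 ≈ 2.3333)
Z(I, c) = 23/6 (Z(I, c) = 3 - ⅙*(-5) = 3 + ⅚ = 23/6)
h(t, S) = -23/2 + 23*t/6 (h(t, S) = 23*(-3 + t)/6 = -23/2 + 23*t/6)
H(o, w) = 92/9 (H(o, w) = -4*(-23/2 + (23/6)*(7/3)) = -4*(-23/2 + 161/18) = -4*(-23/9) = 92/9)
(H(141, -195) - 2952)*(42373 + 23128) = (92/9 - 2952)*(42373 + 23128) = -26476/9*65501 = -1734204476/9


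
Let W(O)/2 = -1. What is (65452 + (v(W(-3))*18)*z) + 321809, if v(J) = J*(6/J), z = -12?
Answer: 385965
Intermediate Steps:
W(O) = -2 (W(O) = 2*(-1) = -2)
v(J) = 6
(65452 + (v(W(-3))*18)*z) + 321809 = (65452 + (6*18)*(-12)) + 321809 = (65452 + 108*(-12)) + 321809 = (65452 - 1296) + 321809 = 64156 + 321809 = 385965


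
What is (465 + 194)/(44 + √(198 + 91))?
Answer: 659/61 ≈ 10.803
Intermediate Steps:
(465 + 194)/(44 + √(198 + 91)) = 659/(44 + √289) = 659/(44 + 17) = 659/61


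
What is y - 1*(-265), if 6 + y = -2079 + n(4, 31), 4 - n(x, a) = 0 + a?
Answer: -1847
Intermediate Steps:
n(x, a) = 4 - a (n(x, a) = 4 - (0 + a) = 4 - a)
y = -2112 (y = -6 + (-2079 + (4 - 1*31)) = -6 + (-2079 + (4 - 31)) = -6 + (-2079 - 27) = -6 - 2106 = -2112)
y - 1*(-265) = -2112 - 1*(-265) = -2112 + 265 = -1847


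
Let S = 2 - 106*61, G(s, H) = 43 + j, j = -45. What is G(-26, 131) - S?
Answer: 6462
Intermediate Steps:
G(s, H) = -2 (G(s, H) = 43 - 45 = -2)
S = -6464 (S = 2 - 6466 = -6464)
G(-26, 131) - S = -2 - 1*(-6464) = -2 + 6464 = 6462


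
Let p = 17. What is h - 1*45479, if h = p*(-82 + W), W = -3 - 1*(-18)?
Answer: -46618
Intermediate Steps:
W = 15 (W = -3 + 18 = 15)
h = -1139 (h = 17*(-82 + 15) = 17*(-67) = -1139)
h - 1*45479 = -1139 - 1*45479 = -1139 - 45479 = -46618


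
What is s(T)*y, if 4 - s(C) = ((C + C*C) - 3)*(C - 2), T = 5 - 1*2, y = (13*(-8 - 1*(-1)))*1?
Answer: 455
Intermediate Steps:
y = -91 (y = (13*(-8 + 1))*1 = (13*(-7))*1 = -91*1 = -91)
T = 3 (T = 5 - 2 = 3)
s(C) = 4 - (-2 + C)*(-3 + C + C²) (s(C) = 4 - ((C + C*C) - 3)*(C - 2) = 4 - ((C + C²) - 3)*(-2 + C) = 4 - (-3 + C + C²)*(-2 + C) = 4 - (-2 + C)*(-3 + C + C²))
s(T)*y = (-2 + 3² - 1*3³ + 5*3)*(-91) = (-2 + 9 - 1*27 + 15)*(-91) = (-2 + 9 - 27 + 15)*(-91) = -5*(-91) = 455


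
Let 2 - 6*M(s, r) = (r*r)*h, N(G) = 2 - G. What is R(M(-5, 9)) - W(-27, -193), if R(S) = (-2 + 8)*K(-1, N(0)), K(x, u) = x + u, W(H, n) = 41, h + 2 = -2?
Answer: -35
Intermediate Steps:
h = -4 (h = -2 - 2 = -4)
K(x, u) = u + x
M(s, r) = ⅓ + 2*r²/3 (M(s, r) = ⅓ - r*r*(-4)/6 = ⅓ - r²*(-4)/6 = ⅓ - (-2)*r²/3 = ⅓ + 2*r²/3)
R(S) = 6 (R(S) = (-2 + 8)*((2 - 1*0) - 1) = 6*((2 + 0) - 1) = 6*(2 - 1) = 6*1 = 6)
R(M(-5, 9)) - W(-27, -193) = 6 - 1*41 = 6 - 41 = -35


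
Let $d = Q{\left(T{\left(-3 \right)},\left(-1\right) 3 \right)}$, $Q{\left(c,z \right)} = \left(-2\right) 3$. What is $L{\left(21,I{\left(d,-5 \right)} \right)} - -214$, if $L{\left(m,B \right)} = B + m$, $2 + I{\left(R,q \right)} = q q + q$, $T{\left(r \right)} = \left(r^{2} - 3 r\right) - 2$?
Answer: $253$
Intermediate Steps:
$T{\left(r \right)} = -2 + r^{2} - 3 r$
$Q{\left(c,z \right)} = -6$
$d = -6$
$I{\left(R,q \right)} = -2 + q + q^{2}$ ($I{\left(R,q \right)} = -2 + \left(q q + q\right) = -2 + \left(q^{2} + q\right) = -2 + \left(q + q^{2}\right) = -2 + q + q^{2}$)
$L{\left(21,I{\left(d,-5 \right)} \right)} - -214 = \left(\left(-2 - 5 + \left(-5\right)^{2}\right) + 21\right) - -214 = \left(\left(-2 - 5 + 25\right) + 21\right) + 214 = \left(18 + 21\right) + 214 = 39 + 214 = 253$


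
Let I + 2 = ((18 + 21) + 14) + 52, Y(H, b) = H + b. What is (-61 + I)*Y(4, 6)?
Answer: 420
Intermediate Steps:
I = 103 (I = -2 + (((18 + 21) + 14) + 52) = -2 + ((39 + 14) + 52) = -2 + (53 + 52) = -2 + 105 = 103)
(-61 + I)*Y(4, 6) = (-61 + 103)*(4 + 6) = 42*10 = 420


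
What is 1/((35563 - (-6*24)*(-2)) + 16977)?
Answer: 1/52252 ≈ 1.9138e-5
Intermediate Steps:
1/((35563 - (-6*24)*(-2)) + 16977) = 1/((35563 - (-144)*(-2)) + 16977) = 1/((35563 - 1*288) + 16977) = 1/((35563 - 288) + 16977) = 1/(35275 + 16977) = 1/52252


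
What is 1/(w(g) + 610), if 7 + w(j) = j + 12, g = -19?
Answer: 1/596 ≈ 0.0016779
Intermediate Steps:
w(j) = 5 + j (w(j) = -7 + (j + 12) = -7 + (12 + j) = 5 + j)
1/(w(g) + 610) = 1/((5 - 19) + 610) = 1/(-14 + 610) = 1/596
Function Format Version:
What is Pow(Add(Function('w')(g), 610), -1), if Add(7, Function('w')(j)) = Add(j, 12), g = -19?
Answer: Rational(1, 596) ≈ 0.0016779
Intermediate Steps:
Function('w')(j) = Add(5, j) (Function('w')(j) = Add(-7, Add(j, 12)) = Add(-7, Add(12, j)) = Add(5, j))
Pow(Add(Function('w')(g), 610), -1) = Pow(Add(Add(5, -19), 610), -1) = Pow(Add(-14, 610), -1) = Pow(596, -1) = Rational(1, 596)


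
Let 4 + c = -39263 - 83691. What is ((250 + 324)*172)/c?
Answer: -49364/61479 ≈ -0.80294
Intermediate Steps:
c = -122958 (c = -4 + (-39263 - 83691) = -4 - 122954 = -122958)
((250 + 324)*172)/c = ((250 + 324)*172)/(-122958) = (574*172)*(-1/122958) = 98728*(-1/122958) = -49364/61479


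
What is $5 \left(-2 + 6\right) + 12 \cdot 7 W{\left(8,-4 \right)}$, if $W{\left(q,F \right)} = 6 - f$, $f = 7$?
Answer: $-64$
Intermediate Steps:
$W{\left(q,F \right)} = -1$ ($W{\left(q,F \right)} = 6 - 7 = -1$)
$5 \left(-2 + 6\right) + 12 \cdot 7 W{\left(8,-4 \right)} = 5 \left(-2 + 6\right) + 12 \cdot 7 \left(-1\right) = 5 \cdot 4 + 84 \left(-1\right) = 20 - 84 = -64$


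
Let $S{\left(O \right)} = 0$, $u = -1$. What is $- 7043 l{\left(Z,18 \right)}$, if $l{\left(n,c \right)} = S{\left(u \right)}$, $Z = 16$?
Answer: $0$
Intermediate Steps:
$l{\left(n,c \right)} = 0$
$- 7043 l{\left(Z,18 \right)} = \left(-7043\right) 0 = 0$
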